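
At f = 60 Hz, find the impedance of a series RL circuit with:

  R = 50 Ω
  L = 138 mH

Step 1 — Angular frequency: ω = 2π·f = 2π·60 = 377 rad/s.
Step 2 — Component impedances:
  R: Z = R = 50 Ω
  L: Z = jωL = j·377·0.138 = 0 + j52.02 Ω
Step 3 — Series combination: Z_total = R + L = 50 + j52.02 Ω = 72.16∠46.1° Ω.

Z = 50 + j52.02 Ω = 72.16∠46.1° Ω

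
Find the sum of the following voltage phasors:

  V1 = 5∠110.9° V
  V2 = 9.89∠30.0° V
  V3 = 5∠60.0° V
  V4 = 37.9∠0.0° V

Step 1 — Convert each phasor to rectangular form:
  V1 = 5·(cos(110.9°) + j·sin(110.9°)) = -1.784 + j4.671 V
  V2 = 9.89·(cos(30.0°) + j·sin(30.0°)) = 8.565 + j4.945 V
  V3 = 5·(cos(60.0°) + j·sin(60.0°)) = 2.5 + j4.33 V
  V4 = 37.9·(cos(0.0°) + j·sin(0.0°)) = 37.9 V
Step 2 — Sum components: V_total = 47.18 + j13.95 V.
Step 3 — Convert to polar: |V_total| = 49.2 V, ∠V_total = 16.5°.

V_total = 49.2∠16.5° V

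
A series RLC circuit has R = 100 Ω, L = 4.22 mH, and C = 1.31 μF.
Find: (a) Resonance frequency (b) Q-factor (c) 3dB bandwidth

Step 1 — Resonance condition Im(Z)=0 gives ω₀ = 1/√(LC).
Step 2 — ω₀ = 1/√(0.00422·1.31e-06) = 1.345e+04 rad/s.
Step 3 — f₀ = ω₀/(2π) = 2141 Hz.
Step 4 — Series Q: Q = ω₀L/R = 1.345e+04·0.00422/100 = 0.5676.
Step 5 — 3dB bandwidth: Δω = ω₀/Q = 2.37e+04 rad/s; BW = Δω/(2π) = 3771 Hz.

(a) f₀ = 2141 Hz  (b) Q = 0.5676  (c) BW = 3771 Hz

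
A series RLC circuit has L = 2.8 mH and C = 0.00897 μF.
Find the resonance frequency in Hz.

Step 1 — Resonance condition Im(Z)=0 gives ω₀ = 1/√(LC).
Step 2 — ω₀ = 1/√(0.0028·8.97e-09) = 1.995e+05 rad/s.
Step 3 — f₀ = ω₀/(2π) = 3.176e+04 Hz.

f₀ = 3.176e+04 Hz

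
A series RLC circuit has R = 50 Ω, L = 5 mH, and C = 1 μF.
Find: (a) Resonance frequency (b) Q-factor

Step 1 — Resonance condition Im(Z)=0 gives ω₀ = 1/√(LC).
Step 2 — ω₀ = 1/√(0.005·1e-06) = 1.414e+04 rad/s.
Step 3 — f₀ = ω₀/(2π) = 2251 Hz.
Step 4 — Series Q: Q = ω₀L/R = 1.414e+04·0.005/50 = 1.414.

(a) f₀ = 2251 Hz  (b) Q = 1.414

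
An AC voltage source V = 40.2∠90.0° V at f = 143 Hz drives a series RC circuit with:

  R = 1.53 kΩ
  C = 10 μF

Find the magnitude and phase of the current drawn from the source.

Step 1 — Angular frequency: ω = 2π·f = 2π·143 = 898.5 rad/s.
Step 2 — Component impedances:
  R: Z = R = 1530 Ω
  C: Z = 1/(jωC) = -j/(ω·C) = 0 - j111.3 Ω
Step 3 — Series combination: Z_total = R + C = 1530 - j111.3 Ω = 1534∠-4.2° Ω.
Step 4 — Source phasor: V = 40.2∠90.0° V = 0 + j40.2 V.
Step 5 — Ohm's law: I = V / Z_total = (0 + j40.2) / (1530 - j111.3) = -0.001901 + j0.02614 A.
Step 6 — Convert to polar: |I| = 0.02621 A, ∠I = 94.2°.

I = 0.02621∠94.2° A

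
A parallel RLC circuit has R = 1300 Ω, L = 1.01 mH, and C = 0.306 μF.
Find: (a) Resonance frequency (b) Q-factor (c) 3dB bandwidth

Step 1 — Resonance: ω₀ = 1/√(LC) = 1/√(0.00101·3.06e-07) = 5.688e+04 rad/s.
Step 2 — f₀ = ω₀/(2π) = 9053 Hz.
Step 3 — Parallel Q: Q = R/(ω₀L) = 1300/(5.688e+04·0.00101) = 22.63.
Step 4 — Bandwidth: Δω = ω₀/Q = 2514 rad/s; BW = Δω/(2π) = 400.1 Hz.

(a) f₀ = 9053 Hz  (b) Q = 22.63  (c) BW = 400.1 Hz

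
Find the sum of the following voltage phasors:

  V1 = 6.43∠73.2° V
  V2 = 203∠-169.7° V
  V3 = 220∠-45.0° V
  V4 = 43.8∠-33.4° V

Step 1 — Convert each phasor to rectangular form:
  V1 = 6.43·(cos(73.2°) + j·sin(73.2°)) = 1.858 + j6.156 V
  V2 = 203·(cos(-169.7°) + j·sin(-169.7°)) = -199.7 - j36.3 V
  V3 = 220·(cos(-45.0°) + j·sin(-45.0°)) = 155.6 - j155.6 V
  V4 = 43.8·(cos(-33.4°) + j·sin(-33.4°)) = 36.57 - j24.11 V
Step 2 — Sum components: V_total = -5.74 - j209.8 V.
Step 3 — Convert to polar: |V_total| = 209.9 V, ∠V_total = -91.6°.

V_total = 209.9∠-91.6° V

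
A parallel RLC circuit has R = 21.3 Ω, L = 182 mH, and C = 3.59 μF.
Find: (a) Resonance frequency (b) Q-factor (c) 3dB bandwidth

Step 1 — Resonance: ω₀ = 1/√(LC) = 1/√(0.182·3.59e-06) = 1237 rad/s.
Step 2 — f₀ = ω₀/(2π) = 196.9 Hz.
Step 3 — Parallel Q: Q = R/(ω₀L) = 21.3/(1237·0.182) = 0.0946.
Step 4 — Bandwidth: Δω = ω₀/Q = 1.308e+04 rad/s; BW = Δω/(2π) = 2081 Hz.

(a) f₀ = 196.9 Hz  (b) Q = 0.0946  (c) BW = 2081 Hz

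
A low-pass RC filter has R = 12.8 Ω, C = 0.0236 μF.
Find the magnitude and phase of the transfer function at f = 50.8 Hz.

Step 1 — Angular frequency: ω = 2π·50.8 = 319.2 rad/s.
Step 2 — Transfer function: H(jω) = 1/(1 + jωRC).
Step 3 — Denominator: 1 + jωRC = 1 + j·319.2·12.8·2.36e-08 = 1 + j9.642e-05.
Step 4 — H = 1 - j9.642e-05.
Step 5 — Magnitude: |H| = 1 (-0.0 dB); phase: φ = -0.0°.

|H| = 1 (-0.0 dB), φ = -0.0°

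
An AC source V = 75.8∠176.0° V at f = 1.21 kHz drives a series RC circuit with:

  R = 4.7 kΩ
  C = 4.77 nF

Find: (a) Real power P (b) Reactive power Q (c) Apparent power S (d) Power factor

Step 1 — Angular frequency: ω = 2π·f = 2π·1210 = 7603 rad/s.
Step 2 — Component impedances:
  R: Z = R = 4700 Ω
  C: Z = 1/(jωC) = -j/(ω·C) = 0 - j2.758e+04 Ω
Step 3 — Series combination: Z_total = R + C = 4700 - j2.758e+04 Ω = 2.797e+04∠-80.3° Ω.
Step 4 — Source phasor: V = 75.8∠176.0° V = -75.62 + j5.288 V.
Step 5 — Current: I = V / Z = -0.0006405 - j0.002633 A = 0.00271∠-103.7° A.
Step 6 — Complex power: S = V·I* = 0.03451 - j0.2025 VA.
Step 7 — Real power: P = Re(S) = 0.03451 W.
Step 8 — Reactive power: Q = Im(S) = -0.2025 VAR.
Step 9 — Apparent power: |S| = 0.2054 VA.
Step 10 — Power factor: PF = P/|S| = 0.168 (leading).

(a) P = 0.03451 W  (b) Q = -0.2025 VAR  (c) S = 0.2054 VA  (d) PF = 0.168 (leading)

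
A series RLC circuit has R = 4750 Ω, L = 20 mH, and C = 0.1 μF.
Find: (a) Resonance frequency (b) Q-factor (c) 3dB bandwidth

Step 1 — Resonance: ω₀ = 1/√(LC) = 1/√(0.02·1e-07) = 2.236e+04 rad/s.
Step 2 — f₀ = ω₀/(2π) = 3559 Hz.
Step 3 — Series Q: Q = ω₀L/R = 2.236e+04·0.02/4750 = 0.09415.
Step 4 — Bandwidth: Δω = ω₀/Q = 2.375e+05 rad/s; BW = Δω/(2π) = 3.78e+04 Hz.

(a) f₀ = 3559 Hz  (b) Q = 0.09415  (c) BW = 3.78e+04 Hz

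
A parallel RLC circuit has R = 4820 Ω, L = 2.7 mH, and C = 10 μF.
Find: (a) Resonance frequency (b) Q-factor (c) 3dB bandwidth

Step 1 — Resonance: ω₀ = 1/√(LC) = 1/√(0.0027·1e-05) = 6086 rad/s.
Step 2 — f₀ = ω₀/(2π) = 968.6 Hz.
Step 3 — Parallel Q: Q = R/(ω₀L) = 4820/(6086·0.0027) = 293.3.
Step 4 — Bandwidth: Δω = ω₀/Q = 20.75 rad/s; BW = Δω/(2π) = 3.302 Hz.

(a) f₀ = 968.6 Hz  (b) Q = 293.3  (c) BW = 3.302 Hz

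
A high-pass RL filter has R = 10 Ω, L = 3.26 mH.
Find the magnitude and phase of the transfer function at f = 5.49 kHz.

Step 1 — Angular frequency: ω = 2π·5490 = 3.449e+04 rad/s.
Step 2 — Transfer function: H(jω) = jωL/(R + jωL).
Step 3 — Numerator jωL = j·112.5; denominator R + jωL = 10 + j112.5.
Step 4 — H = 0.9922 + j0.08823.
Step 5 — Magnitude: |H| = 0.9961 (-0.0 dB); phase: φ = 5.1°.

|H| = 0.9961 (-0.0 dB), φ = 5.1°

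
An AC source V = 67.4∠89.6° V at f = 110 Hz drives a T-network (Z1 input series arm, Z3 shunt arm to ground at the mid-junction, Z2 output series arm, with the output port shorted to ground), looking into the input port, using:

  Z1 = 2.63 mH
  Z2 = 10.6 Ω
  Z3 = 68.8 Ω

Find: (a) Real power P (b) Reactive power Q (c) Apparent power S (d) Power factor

Step 1 — Angular frequency: ω = 2π·f = 2π·110 = 691.2 rad/s.
Step 2 — Component impedances:
  Z1: Z = jωL = j·691.2·0.00263 = 0 + j1.818 Ω
  Z2: Z = R = 10.6 Ω
  Z3: Z = R = 68.8 Ω
Step 3 — With the output port shorted to ground, the output series arm Z2 runs from the junction to ground; the shunt arm Z3 also runs from the junction to ground. They appear in parallel: Z3 || Z2 = 9.185 Ω.
Step 4 — Series with input arm Z1: Z_in = Z1 + (Z3 || Z2) = 9.185 + j1.818 Ω = 9.363∠11.2° Ω.
Step 5 — Source phasor: V = 67.4∠89.6° V = 0.4705 + j67.4 V.
Step 6 — Current: I = V / Z = 1.447 + j7.052 A = 7.199∠78.4° A.
Step 7 — Complex power: S = V·I* = 475.9 + j94.19 VA.
Step 8 — Real power: P = Re(S) = 475.9 W.
Step 9 — Reactive power: Q = Im(S) = 94.19 VAR.
Step 10 — Apparent power: |S| = 485.2 VA.
Step 11 — Power factor: PF = P/|S| = 0.981 (lagging).

(a) P = 475.9 W  (b) Q = 94.19 VAR  (c) S = 485.2 VA  (d) PF = 0.981 (lagging)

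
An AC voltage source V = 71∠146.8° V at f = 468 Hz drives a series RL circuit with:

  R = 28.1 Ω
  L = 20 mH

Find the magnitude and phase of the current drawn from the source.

Step 1 — Angular frequency: ω = 2π·f = 2π·468 = 2941 rad/s.
Step 2 — Component impedances:
  R: Z = R = 28.1 Ω
  L: Z = jωL = j·2941·0.02 = 0 + j58.81 Ω
Step 3 — Series combination: Z_total = R + L = 28.1 + j58.81 Ω = 65.18∠64.5° Ω.
Step 4 — Source phasor: V = 71∠146.8° V = -59.41 + j38.88 V.
Step 5 — Ohm's law: I = V / Z_total = (-59.41 + j38.88) / (28.1 + j58.81) = 0.1452 + j1.08 A.
Step 6 — Convert to polar: |I| = 1.089 A, ∠I = 82.3°.

I = 1.089∠82.3° A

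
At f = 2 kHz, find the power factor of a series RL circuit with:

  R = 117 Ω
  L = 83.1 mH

Step 1 — Angular frequency: ω = 2π·f = 2π·2000 = 1.257e+04 rad/s.
Step 2 — Component impedances:
  R: Z = R = 117 Ω
  L: Z = jωL = j·1.257e+04·0.0831 = 0 + j1044 Ω
Step 3 — Series combination: Z_total = R + L = 117 + j1044 Ω = 1051∠83.6° Ω.
Step 4 — Power factor: PF = cos(φ) = Re(Z)/|Z| = 117/1051 = 0.1113.
Step 5 — Type: Im(Z) = 1044 ⇒ lagging (phase φ = 83.6°).

PF = 0.1113 (lagging, φ = 83.6°)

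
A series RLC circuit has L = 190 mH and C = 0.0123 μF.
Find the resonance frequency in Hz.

Step 1 — Resonance condition Im(Z)=0 gives ω₀ = 1/√(LC).
Step 2 — ω₀ = 1/√(0.19·1.23e-08) = 2.069e+04 rad/s.
Step 3 — f₀ = ω₀/(2π) = 3292 Hz.

f₀ = 3292 Hz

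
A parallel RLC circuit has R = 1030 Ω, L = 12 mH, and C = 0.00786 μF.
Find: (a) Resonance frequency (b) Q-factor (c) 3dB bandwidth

Step 1 — Resonance: ω₀ = 1/√(LC) = 1/√(0.012·7.86e-09) = 1.03e+05 rad/s.
Step 2 — f₀ = ω₀/(2π) = 1.639e+04 Hz.
Step 3 — Parallel Q: Q = R/(ω₀L) = 1030/(1.03e+05·0.012) = 0.8336.
Step 4 — Bandwidth: Δω = ω₀/Q = 1.235e+05 rad/s; BW = Δω/(2π) = 1.966e+04 Hz.

(a) f₀ = 1.639e+04 Hz  (b) Q = 0.8336  (c) BW = 1.966e+04 Hz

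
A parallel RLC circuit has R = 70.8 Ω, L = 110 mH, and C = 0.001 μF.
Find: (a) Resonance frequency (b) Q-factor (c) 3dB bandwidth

Step 1 — Resonance: ω₀ = 1/√(LC) = 1/√(0.11·1e-09) = 9.535e+04 rad/s.
Step 2 — f₀ = ω₀/(2π) = 1.517e+04 Hz.
Step 3 — Parallel Q: Q = R/(ω₀L) = 70.8/(9.535e+04·0.11) = 0.006751.
Step 4 — Bandwidth: Δω = ω₀/Q = 1.412e+07 rad/s; BW = Δω/(2π) = 2.248e+06 Hz.

(a) f₀ = 1.517e+04 Hz  (b) Q = 0.006751  (c) BW = 2.248e+06 Hz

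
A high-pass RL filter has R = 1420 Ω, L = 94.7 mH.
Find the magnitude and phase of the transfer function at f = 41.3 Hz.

Step 1 — Angular frequency: ω = 2π·41.3 = 259.5 rad/s.
Step 2 — Transfer function: H(jω) = jωL/(R + jωL).
Step 3 — Numerator jωL = j·24.57; denominator R + jωL = 1420 + j24.57.
Step 4 — H = 0.0002994 + j0.0173.
Step 5 — Magnitude: |H| = 0.0173 (-35.2 dB); phase: φ = 89.0°.

|H| = 0.0173 (-35.2 dB), φ = 89.0°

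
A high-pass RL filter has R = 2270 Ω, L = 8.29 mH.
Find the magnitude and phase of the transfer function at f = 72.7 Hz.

Step 1 — Angular frequency: ω = 2π·72.7 = 456.8 rad/s.
Step 2 — Transfer function: H(jω) = jωL/(R + jωL).
Step 3 — Numerator jωL = j·3.787; denominator R + jωL = 2270 + j3.787.
Step 4 — H = 2.783e-06 + j0.001668.
Step 5 — Magnitude: |H| = 0.001668 (-55.6 dB); phase: φ = 89.9°.

|H| = 0.001668 (-55.6 dB), φ = 89.9°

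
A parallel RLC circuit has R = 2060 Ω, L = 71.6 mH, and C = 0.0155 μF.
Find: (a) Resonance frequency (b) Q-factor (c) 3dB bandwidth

Step 1 — Resonance: ω₀ = 1/√(LC) = 1/√(0.0716·1.55e-08) = 3.002e+04 rad/s.
Step 2 — f₀ = ω₀/(2π) = 4777 Hz.
Step 3 — Parallel Q: Q = R/(ω₀L) = 2060/(3.002e+04·0.0716) = 0.9585.
Step 4 — Bandwidth: Δω = ω₀/Q = 3.132e+04 rad/s; BW = Δω/(2π) = 4984 Hz.

(a) f₀ = 4777 Hz  (b) Q = 0.9585  (c) BW = 4984 Hz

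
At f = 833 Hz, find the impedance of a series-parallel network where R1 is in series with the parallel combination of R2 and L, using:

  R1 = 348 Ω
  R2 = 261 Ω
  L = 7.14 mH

Step 1 — Angular frequency: ω = 2π·f = 2π·833 = 5234 rad/s.
Step 2 — Component impedances:
  R1: Z = R = 348 Ω
  R2: Z = R = 261 Ω
  L: Z = jωL = j·5234·0.00714 = 0 + j37.37 Ω
Step 3 — Parallel branch: R2 || L = 1/(1/R2 + 1/L) = 5.243 + j36.62 Ω.
Step 4 — Series with R1: Z_total = R1 + (R2 || L) = 353.2 + j36.62 Ω = 355.1∠5.9° Ω.

Z = 353.2 + j36.62 Ω = 355.1∠5.9° Ω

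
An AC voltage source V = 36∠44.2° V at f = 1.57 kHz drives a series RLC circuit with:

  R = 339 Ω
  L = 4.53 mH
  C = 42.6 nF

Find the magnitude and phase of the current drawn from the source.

Step 1 — Angular frequency: ω = 2π·f = 2π·1570 = 9865 rad/s.
Step 2 — Component impedances:
  R: Z = R = 339 Ω
  L: Z = jωL = j·9865·0.00453 = 0 + j44.69 Ω
  C: Z = 1/(jωC) = -j/(ω·C) = 0 - j2380 Ω
Step 3 — Series combination: Z_total = R + L + C = 339 - j2335 Ω = 2359∠-81.7° Ω.
Step 4 — Source phasor: V = 36∠44.2° V = 25.81 + j25.1 V.
Step 5 — Ohm's law: I = V / Z_total = (25.81 + j25.1) / (339 - j2335) = -0.008955 + j0.01235 A.
Step 6 — Convert to polar: |I| = 0.01526 A, ∠I = 125.9°.

I = 0.01526∠125.9° A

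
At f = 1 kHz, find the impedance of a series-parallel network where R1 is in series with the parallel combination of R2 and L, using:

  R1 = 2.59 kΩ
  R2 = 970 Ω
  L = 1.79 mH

Step 1 — Angular frequency: ω = 2π·f = 2π·1000 = 6283 rad/s.
Step 2 — Component impedances:
  R1: Z = R = 2590 Ω
  R2: Z = R = 970 Ω
  L: Z = jωL = j·6283·0.00179 = 0 + j11.25 Ω
Step 3 — Parallel branch: R2 || L = 1/(1/R2 + 1/L) = 0.1304 + j11.25 Ω.
Step 4 — Series with R1: Z_total = R1 + (R2 || L) = 2590 + j11.25 Ω = 2590∠0.2° Ω.

Z = 2590 + j11.25 Ω = 2590∠0.2° Ω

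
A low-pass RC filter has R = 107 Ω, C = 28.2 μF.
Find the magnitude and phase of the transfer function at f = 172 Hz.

Step 1 — Angular frequency: ω = 2π·172 = 1081 rad/s.
Step 2 — Transfer function: H(jω) = 1/(1 + jωRC).
Step 3 — Denominator: 1 + jωRC = 1 + j·1081·107·2.82e-05 = 1 + j3.261.
Step 4 — H = 0.08596 - j0.2803.
Step 5 — Magnitude: |H| = 0.2932 (-10.7 dB); phase: φ = -73.0°.

|H| = 0.2932 (-10.7 dB), φ = -73.0°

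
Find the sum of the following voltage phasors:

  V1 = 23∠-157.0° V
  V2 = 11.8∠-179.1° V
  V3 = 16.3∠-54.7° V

Step 1 — Convert each phasor to rectangular form:
  V1 = 23·(cos(-157.0°) + j·sin(-157.0°)) = -21.17 - j8.987 V
  V2 = 11.8·(cos(-179.1°) + j·sin(-179.1°)) = -11.8 - j0.1853 V
  V3 = 16.3·(cos(-54.7°) + j·sin(-54.7°)) = 9.419 - j13.3 V
Step 2 — Sum components: V_total = -23.55 - j22.48 V.
Step 3 — Convert to polar: |V_total| = 32.55 V, ∠V_total = -136.3°.

V_total = 32.55∠-136.3° V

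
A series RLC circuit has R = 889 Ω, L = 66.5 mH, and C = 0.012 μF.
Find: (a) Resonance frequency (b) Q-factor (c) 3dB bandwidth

Step 1 — Resonance: ω₀ = 1/√(LC) = 1/√(0.0665·1.2e-08) = 3.54e+04 rad/s.
Step 2 — f₀ = ω₀/(2π) = 5634 Hz.
Step 3 — Series Q: Q = ω₀L/R = 3.54e+04·0.0665/889 = 2.648.
Step 4 — Bandwidth: Δω = ω₀/Q = 1.337e+04 rad/s; BW = Δω/(2π) = 2128 Hz.

(a) f₀ = 5634 Hz  (b) Q = 2.648  (c) BW = 2128 Hz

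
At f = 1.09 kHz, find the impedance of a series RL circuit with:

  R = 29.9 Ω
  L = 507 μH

Step 1 — Angular frequency: ω = 2π·f = 2π·1090 = 6849 rad/s.
Step 2 — Component impedances:
  R: Z = R = 29.9 Ω
  L: Z = jωL = j·6849·0.000507 = 0 + j3.472 Ω
Step 3 — Series combination: Z_total = R + L = 29.9 + j3.472 Ω = 30.1∠6.6° Ω.

Z = 29.9 + j3.472 Ω = 30.1∠6.6° Ω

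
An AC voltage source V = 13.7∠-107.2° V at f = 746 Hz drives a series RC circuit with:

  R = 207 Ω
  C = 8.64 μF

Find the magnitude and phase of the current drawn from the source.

Step 1 — Angular frequency: ω = 2π·f = 2π·746 = 4687 rad/s.
Step 2 — Component impedances:
  R: Z = R = 207 Ω
  C: Z = 1/(jωC) = -j/(ω·C) = 0 - j24.69 Ω
Step 3 — Series combination: Z_total = R + C = 207 - j24.69 Ω = 208.5∠-6.8° Ω.
Step 4 — Source phasor: V = 13.7∠-107.2° V = -4.051 - j13.09 V.
Step 5 — Ohm's law: I = V / Z_total = (-4.051 - j13.09) / (207 - j24.69) = -0.01186 - j0.06464 A.
Step 6 — Convert to polar: |I| = 0.06572 A, ∠I = -100.4°.

I = 0.06572∠-100.4° A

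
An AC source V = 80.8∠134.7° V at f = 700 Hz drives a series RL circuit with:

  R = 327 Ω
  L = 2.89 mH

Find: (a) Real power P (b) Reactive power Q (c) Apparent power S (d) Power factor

Step 1 — Angular frequency: ω = 2π·f = 2π·700 = 4398 rad/s.
Step 2 — Component impedances:
  R: Z = R = 327 Ω
  L: Z = jωL = j·4398·0.00289 = 0 + j12.71 Ω
Step 3 — Series combination: Z_total = R + L = 327 + j12.71 Ω = 327.2∠2.2° Ω.
Step 4 — Source phasor: V = 80.8∠134.7° V = -56.83 + j57.43 V.
Step 5 — Current: I = V / Z = -0.1667 + j0.1821 A = 0.2469∠132.5° A.
Step 6 — Complex power: S = V·I* = 19.94 + j0.7749 VA.
Step 7 — Real power: P = Re(S) = 19.94 W.
Step 8 — Reactive power: Q = Im(S) = 0.7749 VAR.
Step 9 — Apparent power: |S| = 19.95 VA.
Step 10 — Power factor: PF = P/|S| = 0.9992 (lagging).

(a) P = 19.94 W  (b) Q = 0.7749 VAR  (c) S = 19.95 VA  (d) PF = 0.9992 (lagging)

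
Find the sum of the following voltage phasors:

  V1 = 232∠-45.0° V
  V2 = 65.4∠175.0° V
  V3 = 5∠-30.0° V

Step 1 — Convert each phasor to rectangular form:
  V1 = 232·(cos(-45.0°) + j·sin(-45.0°)) = 164 - j164 V
  V2 = 65.4·(cos(175.0°) + j·sin(175.0°)) = -65.15 + j5.7 V
  V3 = 5·(cos(-30.0°) + j·sin(-30.0°)) = 4.33 - j2.5 V
Step 2 — Sum components: V_total = 103.2 - j160.8 V.
Step 3 — Convert to polar: |V_total| = 191.1 V, ∠V_total = -57.3°.

V_total = 191.1∠-57.3° V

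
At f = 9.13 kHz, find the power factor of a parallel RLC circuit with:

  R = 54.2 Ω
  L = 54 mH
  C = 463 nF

Step 1 — Angular frequency: ω = 2π·f = 2π·9130 = 5.737e+04 rad/s.
Step 2 — Component impedances:
  R: Z = R = 54.2 Ω
  L: Z = jωL = j·5.737e+04·0.054 = 0 + j3098 Ω
  C: Z = 1/(jωC) = -j/(ω·C) = 0 - j37.65 Ω
Step 3 — Parallel combination: 1/Z_total = 1/R + 1/L + 1/C; Z_total = 17.93 - j25.5 Ω = 31.18∠-54.9° Ω.
Step 4 — Power factor: PF = cos(φ) = Re(Z)/|Z| = 17.934/31.177 = 0.5752.
Step 5 — Type: Im(Z) = -25.5 ⇒ leading (phase φ = -54.9°).

PF = 0.5752 (leading, φ = -54.9°)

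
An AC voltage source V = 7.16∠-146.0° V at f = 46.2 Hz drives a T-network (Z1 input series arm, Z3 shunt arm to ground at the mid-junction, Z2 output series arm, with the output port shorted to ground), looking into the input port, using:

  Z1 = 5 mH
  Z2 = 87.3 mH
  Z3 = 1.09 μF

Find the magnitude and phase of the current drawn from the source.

Step 1 — Angular frequency: ω = 2π·f = 2π·46.2 = 290.3 rad/s.
Step 2 — Component impedances:
  Z1: Z = jωL = j·290.3·0.005 = 0 + j1.451 Ω
  Z2: Z = jωL = j·290.3·0.0873 = 0 + j25.34 Ω
  Z3: Z = 1/(jωC) = -j/(ω·C) = 0 - j3160 Ω
Step 3 — With the output port shorted to ground, the output series arm Z2 runs from the junction to ground; the shunt arm Z3 also runs from the junction to ground. They appear in parallel: Z3 || Z2 = 0 + j25.55 Ω.
Step 4 — Series with input arm Z1: Z_in = Z1 + (Z3 || Z2) = 0 + j27 Ω = 27∠90.0° Ω.
Step 5 — Source phasor: V = 7.16∠-146.0° V = -5.936 - j4.004 V.
Step 6 — Ohm's law: I = V / Z_total = (-5.936 - j4.004) / (0 + j27) = -0.1483 + j0.2199 A.
Step 7 — Convert to polar: |I| = 0.2652 A, ∠I = 124.0°.

I = 0.2652∠124.0° A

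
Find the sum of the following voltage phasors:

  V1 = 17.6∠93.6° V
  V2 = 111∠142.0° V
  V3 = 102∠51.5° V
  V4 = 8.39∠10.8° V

Step 1 — Convert each phasor to rectangular form:
  V1 = 17.6·(cos(93.6°) + j·sin(93.6°)) = -1.105 + j17.57 V
  V2 = 111·(cos(142.0°) + j·sin(142.0°)) = -87.47 + j68.34 V
  V3 = 102·(cos(51.5°) + j·sin(51.5°)) = 63.5 + j79.83 V
  V4 = 8.39·(cos(10.8°) + j·sin(10.8°)) = 8.241 + j1.572 V
Step 2 — Sum components: V_total = -16.84 + j167.3 V.
Step 3 — Convert to polar: |V_total| = 168.1 V, ∠V_total = 95.7°.

V_total = 168.1∠95.7° V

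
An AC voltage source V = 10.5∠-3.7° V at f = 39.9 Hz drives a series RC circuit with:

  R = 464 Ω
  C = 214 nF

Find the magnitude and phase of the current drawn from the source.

Step 1 — Angular frequency: ω = 2π·f = 2π·39.9 = 250.7 rad/s.
Step 2 — Component impedances:
  R: Z = R = 464 Ω
  C: Z = 1/(jωC) = -j/(ω·C) = 0 - j1.864e+04 Ω
Step 3 — Series combination: Z_total = R + C = 464 - j1.864e+04 Ω = 1.865e+04∠-88.6° Ω.
Step 4 — Source phasor: V = 10.5∠-3.7° V = 10.48 - j0.6776 V.
Step 5 — Ohm's law: I = V / Z_total = (10.48 - j0.6776) / (464 - j1.864e+04) = 5.031e-05 + j0.0005609 A.
Step 6 — Convert to polar: |I| = 0.0005631 A, ∠I = 84.9°.

I = 0.0005631∠84.9° A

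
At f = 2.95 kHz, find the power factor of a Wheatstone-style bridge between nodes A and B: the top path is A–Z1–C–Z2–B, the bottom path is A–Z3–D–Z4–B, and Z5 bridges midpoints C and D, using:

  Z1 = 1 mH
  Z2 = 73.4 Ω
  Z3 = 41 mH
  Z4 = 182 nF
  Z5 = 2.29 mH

Step 1 — Angular frequency: ω = 2π·f = 2π·2950 = 1.854e+04 rad/s.
Step 2 — Component impedances:
  Z1: Z = jωL = j·1.854e+04·0.001 = 0 + j18.54 Ω
  Z2: Z = R = 73.4 Ω
  Z3: Z = jωL = j·1.854e+04·0.041 = 0 + j760 Ω
  Z4: Z = 1/(jωC) = -j/(ω·C) = 0 - j296.4 Ω
  Z5: Z = jωL = j·1.854e+04·0.00229 = 0 + j42.45 Ω
Step 3 — Bridge requires nodal analysis (the Z5 bridge couples midpoints C and D, so the two paths cannot be reduced to a simple series/parallel combination). Setting node B to ground and injecting 1 A at node A, the 3-node admittance system at A, C, D solves to V_A = Z_AB = 68.34 - j1.46 Ω = 68.36∠-1.2° Ω.
Step 4 — Power factor: PF = cos(φ) = Re(Z)/|Z| = 68.34/68.356 = 0.9998.
Step 5 — Type: Im(Z) = -1.46 ⇒ leading (phase φ = -1.2°).

PF = 0.9998 (leading, φ = -1.2°)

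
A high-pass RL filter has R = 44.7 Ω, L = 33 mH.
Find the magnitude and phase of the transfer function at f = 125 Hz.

Step 1 — Angular frequency: ω = 2π·125 = 785.4 rad/s.
Step 2 — Transfer function: H(jω) = jωL/(R + jωL).
Step 3 — Numerator jωL = j·25.92; denominator R + jωL = 44.7 + j25.92.
Step 4 — H = 0.2516 + j0.4339.
Step 5 — Magnitude: |H| = 0.5016 (-6.0 dB); phase: φ = 59.9°.

|H| = 0.5016 (-6.0 dB), φ = 59.9°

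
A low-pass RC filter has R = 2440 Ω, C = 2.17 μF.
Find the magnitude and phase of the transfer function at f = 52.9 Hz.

Step 1 — Angular frequency: ω = 2π·52.9 = 332.4 rad/s.
Step 2 — Transfer function: H(jω) = 1/(1 + jωRC).
Step 3 — Denominator: 1 + jωRC = 1 + j·332.4·2440·2.17e-06 = 1 + j1.76.
Step 4 — H = 0.2441 - j0.4295.
Step 5 — Magnitude: |H| = 0.494 (-6.1 dB); phase: φ = -60.4°.

|H| = 0.494 (-6.1 dB), φ = -60.4°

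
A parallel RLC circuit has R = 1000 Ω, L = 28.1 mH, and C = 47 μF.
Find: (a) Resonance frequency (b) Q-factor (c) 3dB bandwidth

Step 1 — Resonance: ω₀ = 1/√(LC) = 1/√(0.0281·4.7e-05) = 870.2 rad/s.
Step 2 — f₀ = ω₀/(2π) = 138.5 Hz.
Step 3 — Parallel Q: Q = R/(ω₀L) = 1000/(870.2·0.0281) = 40.9.
Step 4 — Bandwidth: Δω = ω₀/Q = 21.28 rad/s; BW = Δω/(2π) = 3.386 Hz.

(a) f₀ = 138.5 Hz  (b) Q = 40.9  (c) BW = 3.386 Hz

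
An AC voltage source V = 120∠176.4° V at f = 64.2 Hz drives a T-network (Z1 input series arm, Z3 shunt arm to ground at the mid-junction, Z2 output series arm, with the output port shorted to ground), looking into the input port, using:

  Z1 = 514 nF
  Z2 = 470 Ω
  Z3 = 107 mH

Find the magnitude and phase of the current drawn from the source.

Step 1 — Angular frequency: ω = 2π·f = 2π·64.2 = 403.4 rad/s.
Step 2 — Component impedances:
  Z1: Z = 1/(jωC) = -j/(ω·C) = 0 - j4823 Ω
  Z2: Z = R = 470 Ω
  Z3: Z = jωL = j·403.4·0.107 = 0 + j43.16 Ω
Step 3 — With the output port shorted to ground, the output series arm Z2 runs from the junction to ground; the shunt arm Z3 also runs from the junction to ground. They appear in parallel: Z3 || Z2 = 3.931 + j42.8 Ω.
Step 4 — Series with input arm Z1: Z_in = Z1 + (Z3 || Z2) = 3.931 - j4780 Ω = 4780∠-90.0° Ω.
Step 5 — Source phasor: V = 120∠176.4° V = -119.8 + j7.535 V.
Step 6 — Ohm's law: I = V / Z_total = (-119.8 + j7.535) / (3.931 - j4780) = -0.001597 - j0.02505 A.
Step 7 — Convert to polar: |I| = 0.0251 A, ∠I = -93.6°.

I = 0.0251∠-93.6° A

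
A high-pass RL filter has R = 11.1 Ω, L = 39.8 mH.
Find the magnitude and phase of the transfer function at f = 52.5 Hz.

Step 1 — Angular frequency: ω = 2π·52.5 = 329.9 rad/s.
Step 2 — Transfer function: H(jω) = jωL/(R + jωL).
Step 3 — Numerator jωL = j·13.13; denominator R + jωL = 11.1 + j13.13.
Step 4 — H = 0.5831 + j0.493.
Step 5 — Magnitude: |H| = 0.7636 (-2.3 dB); phase: φ = 40.2°.

|H| = 0.7636 (-2.3 dB), φ = 40.2°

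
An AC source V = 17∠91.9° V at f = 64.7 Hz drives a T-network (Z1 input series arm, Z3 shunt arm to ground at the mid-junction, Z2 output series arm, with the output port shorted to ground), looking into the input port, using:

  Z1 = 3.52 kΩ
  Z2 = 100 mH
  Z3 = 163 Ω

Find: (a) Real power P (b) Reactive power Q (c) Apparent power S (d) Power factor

Step 1 — Angular frequency: ω = 2π·f = 2π·64.7 = 406.5 rad/s.
Step 2 — Component impedances:
  Z1: Z = R = 3520 Ω
  Z2: Z = jωL = j·406.5·0.1 = 0 + j40.65 Ω
  Z3: Z = R = 163 Ω
Step 3 — With the output port shorted to ground, the output series arm Z2 runs from the junction to ground; the shunt arm Z3 also runs from the junction to ground. They appear in parallel: Z3 || Z2 = 9.545 + j38.27 Ω.
Step 4 — Series with input arm Z1: Z_in = Z1 + (Z3 || Z2) = 3530 + j38.27 Ω = 3530∠0.6° Ω.
Step 5 — Source phasor: V = 17∠91.9° V = -0.5636 + j16.99 V.
Step 6 — Current: I = V / Z = -0.0001075 + j0.004815 A = 0.004816∠91.3° A.
Step 7 — Complex power: S = V·I* = 0.08187 + j0.0008877 VA.
Step 8 — Real power: P = Re(S) = 0.08187 W.
Step 9 — Reactive power: Q = Im(S) = 0.0008877 VAR.
Step 10 — Apparent power: |S| = 0.08188 VA.
Step 11 — Power factor: PF = P/|S| = 0.9999 (lagging).

(a) P = 0.08187 W  (b) Q = 0.0008877 VAR  (c) S = 0.08188 VA  (d) PF = 0.9999 (lagging)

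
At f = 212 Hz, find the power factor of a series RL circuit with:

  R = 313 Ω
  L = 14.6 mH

Step 1 — Angular frequency: ω = 2π·f = 2π·212 = 1332 rad/s.
Step 2 — Component impedances:
  R: Z = R = 313 Ω
  L: Z = jωL = j·1332·0.0146 = 0 + j19.45 Ω
Step 3 — Series combination: Z_total = R + L = 313 + j19.45 Ω = 313.6∠3.6° Ω.
Step 4 — Power factor: PF = cos(φ) = Re(Z)/|Z| = 313/313.6 = 0.9981.
Step 5 — Type: Im(Z) = 19.45 ⇒ lagging (phase φ = 3.6°).

PF = 0.9981 (lagging, φ = 3.6°)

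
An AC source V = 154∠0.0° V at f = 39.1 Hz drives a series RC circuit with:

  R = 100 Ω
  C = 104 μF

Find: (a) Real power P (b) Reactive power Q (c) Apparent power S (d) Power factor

Step 1 — Angular frequency: ω = 2π·f = 2π·39.1 = 245.7 rad/s.
Step 2 — Component impedances:
  R: Z = R = 100 Ω
  C: Z = 1/(jωC) = -j/(ω·C) = 0 - j39.14 Ω
Step 3 — Series combination: Z_total = R + C = 100 - j39.14 Ω = 107.4∠-21.4° Ω.
Step 4 — Source phasor: V = 154∠0.0° V = 154 V.
Step 5 — Current: I = V / Z = 1.335 + j0.5227 A = 1.434∠21.4° A.
Step 6 — Complex power: S = V·I* = 205.7 - j80.49 VA.
Step 7 — Real power: P = Re(S) = 205.7 W.
Step 8 — Reactive power: Q = Im(S) = -80.49 VAR.
Step 9 — Apparent power: |S| = 220.8 VA.
Step 10 — Power factor: PF = P/|S| = 0.9312 (leading).

(a) P = 205.7 W  (b) Q = -80.49 VAR  (c) S = 220.8 VA  (d) PF = 0.9312 (leading)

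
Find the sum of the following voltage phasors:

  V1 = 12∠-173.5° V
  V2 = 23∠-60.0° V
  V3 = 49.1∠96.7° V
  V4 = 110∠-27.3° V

Step 1 — Convert each phasor to rectangular form:
  V1 = 12·(cos(-173.5°) + j·sin(-173.5°)) = -11.92 - j1.358 V
  V2 = 23·(cos(-60.0°) + j·sin(-60.0°)) = 11.5 - j19.92 V
  V3 = 49.1·(cos(96.7°) + j·sin(96.7°)) = -5.729 + j48.76 V
  V4 = 110·(cos(-27.3°) + j·sin(-27.3°)) = 97.75 - j50.45 V
Step 2 — Sum components: V_total = 91.6 - j22.96 V.
Step 3 — Convert to polar: |V_total| = 94.43 V, ∠V_total = -14.1°.

V_total = 94.43∠-14.1° V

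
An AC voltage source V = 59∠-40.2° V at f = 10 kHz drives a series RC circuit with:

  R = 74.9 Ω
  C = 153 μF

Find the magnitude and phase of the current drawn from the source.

Step 1 — Angular frequency: ω = 2π·f = 2π·1e+04 = 6.283e+04 rad/s.
Step 2 — Component impedances:
  R: Z = R = 74.9 Ω
  C: Z = 1/(jωC) = -j/(ω·C) = 0 - j0.104 Ω
Step 3 — Series combination: Z_total = R + C = 74.9 - j0.104 Ω = 74.9∠-0.1° Ω.
Step 4 — Source phasor: V = 59∠-40.2° V = 45.06 - j38.08 V.
Step 5 — Ohm's law: I = V / Z_total = (45.06 - j38.08) / (74.9 - j0.104) = 0.6024 - j0.5076 A.
Step 6 — Convert to polar: |I| = 0.7877 A, ∠I = -40.1°.

I = 0.7877∠-40.1° A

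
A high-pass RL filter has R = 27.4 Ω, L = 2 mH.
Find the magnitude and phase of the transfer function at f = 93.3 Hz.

Step 1 — Angular frequency: ω = 2π·93.3 = 586.2 rad/s.
Step 2 — Transfer function: H(jω) = jωL/(R + jωL).
Step 3 — Numerator jωL = j·1.172; denominator R + jωL = 27.4 + j1.172.
Step 4 — H = 0.001828 + j0.04271.
Step 5 — Magnitude: |H| = 0.04275 (-27.4 dB); phase: φ = 87.5°.

|H| = 0.04275 (-27.4 dB), φ = 87.5°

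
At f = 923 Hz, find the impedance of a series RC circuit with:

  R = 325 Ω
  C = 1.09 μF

Step 1 — Angular frequency: ω = 2π·f = 2π·923 = 5799 rad/s.
Step 2 — Component impedances:
  R: Z = R = 325 Ω
  C: Z = 1/(jωC) = -j/(ω·C) = 0 - j158.2 Ω
Step 3 — Series combination: Z_total = R + C = 325 - j158.2 Ω = 361.5∠-26.0° Ω.

Z = 325 - j158.2 Ω = 361.5∠-26.0° Ω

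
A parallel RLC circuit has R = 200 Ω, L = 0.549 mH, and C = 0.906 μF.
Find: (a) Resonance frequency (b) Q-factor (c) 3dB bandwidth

Step 1 — Resonance: ω₀ = 1/√(LC) = 1/√(0.000549·9.06e-07) = 4.484e+04 rad/s.
Step 2 — f₀ = ω₀/(2π) = 7136 Hz.
Step 3 — Parallel Q: Q = R/(ω₀L) = 200/(4.484e+04·0.000549) = 8.125.
Step 4 — Bandwidth: Δω = ω₀/Q = 5519 rad/s; BW = Δω/(2π) = 878.3 Hz.

(a) f₀ = 7136 Hz  (b) Q = 8.125  (c) BW = 878.3 Hz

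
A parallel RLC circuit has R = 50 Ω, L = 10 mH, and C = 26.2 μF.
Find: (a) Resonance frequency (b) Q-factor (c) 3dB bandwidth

Step 1 — Resonance: ω₀ = 1/√(LC) = 1/√(0.01·2.62e-05) = 1954 rad/s.
Step 2 — f₀ = ω₀/(2π) = 310.9 Hz.
Step 3 — Parallel Q: Q = R/(ω₀L) = 50/(1954·0.01) = 2.559.
Step 4 — Bandwidth: Δω = ω₀/Q = 763.4 rad/s; BW = Δω/(2π) = 121.5 Hz.

(a) f₀ = 310.9 Hz  (b) Q = 2.559  (c) BW = 121.5 Hz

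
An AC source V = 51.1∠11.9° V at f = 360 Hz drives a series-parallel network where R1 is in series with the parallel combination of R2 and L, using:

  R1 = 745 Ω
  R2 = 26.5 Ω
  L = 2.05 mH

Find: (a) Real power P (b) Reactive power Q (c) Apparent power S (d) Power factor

Step 1 — Angular frequency: ω = 2π·f = 2π·360 = 2262 rad/s.
Step 2 — Component impedances:
  R1: Z = R = 745 Ω
  R2: Z = R = 26.5 Ω
  L: Z = jωL = j·2262·0.00205 = 0 + j4.637 Ω
Step 3 — Parallel branch: R2 || L = 1/(1/R2 + 1/L) = 0.7873 + j4.499 Ω.
Step 4 — Series with R1: Z_total = R1 + (R2 || L) = 745.8 + j4.499 Ω = 745.8∠0.3° Ω.
Step 5 — Source phasor: V = 51.1∠11.9° V = 50 + j10.54 V.
Step 6 — Current: I = V / Z = 0.06713 + j0.01372 A = 0.06852∠11.6° A.
Step 7 — Complex power: S = V·I* = 3.501 + j0.02112 VA.
Step 8 — Real power: P = Re(S) = 3.501 W.
Step 9 — Reactive power: Q = Im(S) = 0.02112 VAR.
Step 10 — Apparent power: |S| = 3.501 VA.
Step 11 — Power factor: PF = P/|S| = 1 (lagging).

(a) P = 3.501 W  (b) Q = 0.02112 VAR  (c) S = 3.501 VA  (d) PF = 1 (lagging)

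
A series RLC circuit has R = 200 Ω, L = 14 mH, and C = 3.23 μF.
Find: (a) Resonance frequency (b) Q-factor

Step 1 — Resonance condition Im(Z)=0 gives ω₀ = 1/√(LC).
Step 2 — ω₀ = 1/√(0.014·3.23e-06) = 4703 rad/s.
Step 3 — f₀ = ω₀/(2π) = 748.4 Hz.
Step 4 — Series Q: Q = ω₀L/R = 4703·0.014/200 = 0.3292.

(a) f₀ = 748.4 Hz  (b) Q = 0.3292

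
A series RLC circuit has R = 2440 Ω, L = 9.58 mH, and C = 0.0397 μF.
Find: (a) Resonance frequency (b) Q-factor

Step 1 — Resonance condition Im(Z)=0 gives ω₀ = 1/√(LC).
Step 2 — ω₀ = 1/√(0.00958·3.97e-08) = 5.128e+04 rad/s.
Step 3 — f₀ = ω₀/(2π) = 8161 Hz.
Step 4 — Series Q: Q = ω₀L/R = 5.128e+04·0.00958/2440 = 0.2013.

(a) f₀ = 8161 Hz  (b) Q = 0.2013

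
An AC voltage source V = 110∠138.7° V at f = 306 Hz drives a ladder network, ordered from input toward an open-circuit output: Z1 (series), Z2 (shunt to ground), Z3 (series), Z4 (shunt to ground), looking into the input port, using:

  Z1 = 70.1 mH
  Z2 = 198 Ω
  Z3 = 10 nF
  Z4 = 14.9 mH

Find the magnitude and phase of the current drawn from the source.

Step 1 — Angular frequency: ω = 2π·f = 2π·306 = 1923 rad/s.
Step 2 — Component impedances:
  Z1: Z = jωL = j·1923·0.0701 = 0 + j134.8 Ω
  Z2: Z = R = 198 Ω
  Z3: Z = 1/(jωC) = -j/(ω·C) = 0 - j5.201e+04 Ω
  Z4: Z = jωL = j·1923·0.0149 = 0 + j28.65 Ω
Step 3 — Ladder network (open output): work backward from the far end, alternating series and parallel combinations. Z_in = 198 + j134 Ω = 239.1∠34.1° Ω.
Step 4 — Source phasor: V = 110∠138.7° V = -82.64 + j72.6 V.
Step 5 — Ohm's law: I = V / Z_total = (-82.64 + j72.6) / (198 + j134) = -0.116 + j0.4452 A.
Step 6 — Convert to polar: |I| = 0.4601 A, ∠I = 104.6°.

I = 0.4601∠104.6° A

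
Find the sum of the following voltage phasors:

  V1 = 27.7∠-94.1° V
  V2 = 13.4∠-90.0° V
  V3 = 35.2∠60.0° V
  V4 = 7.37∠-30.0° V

Step 1 — Convert each phasor to rectangular form:
  V1 = 27.7·(cos(-94.1°) + j·sin(-94.1°)) = -1.98 - j27.63 V
  V2 = 13.4·(cos(-90.0°) + j·sin(-90.0°)) = 0 - j13.4 V
  V3 = 35.2·(cos(60.0°) + j·sin(60.0°)) = 17.6 + j30.48 V
  V4 = 7.37·(cos(-30.0°) + j·sin(-30.0°)) = 6.383 - j3.685 V
Step 2 — Sum components: V_total = 22 - j14.23 V.
Step 3 — Convert to polar: |V_total| = 26.2 V, ∠V_total = -32.9°.

V_total = 26.2∠-32.9° V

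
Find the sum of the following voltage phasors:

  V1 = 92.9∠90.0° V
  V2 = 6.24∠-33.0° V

Step 1 — Convert each phasor to rectangular form:
  V1 = 92.9·(cos(90.0°) + j·sin(90.0°)) = 0 + j92.9 V
  V2 = 6.24·(cos(-33.0°) + j·sin(-33.0°)) = 5.233 - j3.399 V
Step 2 — Sum components: V_total = 5.233 + j89.5 V.
Step 3 — Convert to polar: |V_total| = 89.65 V, ∠V_total = 86.7°.

V_total = 89.65∠86.7° V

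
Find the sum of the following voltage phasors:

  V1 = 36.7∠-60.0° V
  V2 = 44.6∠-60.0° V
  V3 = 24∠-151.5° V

Step 1 — Convert each phasor to rectangular form:
  V1 = 36.7·(cos(-60.0°) + j·sin(-60.0°)) = 18.35 - j31.78 V
  V2 = 44.6·(cos(-60.0°) + j·sin(-60.0°)) = 22.3 - j38.62 V
  V3 = 24·(cos(-151.5°) + j·sin(-151.5°)) = -21.09 - j11.45 V
Step 2 — Sum components: V_total = 19.56 - j81.86 V.
Step 3 — Convert to polar: |V_total| = 84.16 V, ∠V_total = -76.6°.

V_total = 84.16∠-76.6° V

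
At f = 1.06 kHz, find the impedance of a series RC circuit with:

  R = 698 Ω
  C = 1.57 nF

Step 1 — Angular frequency: ω = 2π·f = 2π·1060 = 6660 rad/s.
Step 2 — Component impedances:
  R: Z = R = 698 Ω
  C: Z = 1/(jωC) = -j/(ω·C) = 0 - j9.563e+04 Ω
Step 3 — Series combination: Z_total = R + C = 698 - j9.563e+04 Ω = 9.564e+04∠-89.6° Ω.

Z = 698 - j9.563e+04 Ω = 9.564e+04∠-89.6° Ω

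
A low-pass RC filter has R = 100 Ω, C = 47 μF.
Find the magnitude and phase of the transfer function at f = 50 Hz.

Step 1 — Angular frequency: ω = 2π·50 = 314.2 rad/s.
Step 2 — Transfer function: H(jω) = 1/(1 + jωRC).
Step 3 — Denominator: 1 + jωRC = 1 + j·314.2·100·4.7e-05 = 1 + j1.477.
Step 4 — H = 0.3144 - j0.4643.
Step 5 — Magnitude: |H| = 0.5608 (-5.0 dB); phase: φ = -55.9°.

|H| = 0.5608 (-5.0 dB), φ = -55.9°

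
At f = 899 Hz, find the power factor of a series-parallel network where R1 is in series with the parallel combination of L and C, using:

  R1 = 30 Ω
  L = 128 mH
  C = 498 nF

Step 1 — Angular frequency: ω = 2π·f = 2π·899 = 5649 rad/s.
Step 2 — Component impedances:
  R1: Z = R = 30 Ω
  L: Z = jωL = j·5649·0.128 = 0 + j723 Ω
  C: Z = 1/(jωC) = -j/(ω·C) = 0 - j355.5 Ω
Step 3 — Parallel branch: L || C = 1/(1/L + 1/C) = 0 - j699.3 Ω.
Step 4 — Series with R1: Z_total = R1 + (L || C) = 30 - j699.3 Ω = 700∠-87.5° Ω.
Step 5 — Power factor: PF = cos(φ) = Re(Z)/|Z| = 30/700 = 0.04286.
Step 6 — Type: Im(Z) = -699.3 ⇒ leading (phase φ = -87.5°).

PF = 0.04286 (leading, φ = -87.5°)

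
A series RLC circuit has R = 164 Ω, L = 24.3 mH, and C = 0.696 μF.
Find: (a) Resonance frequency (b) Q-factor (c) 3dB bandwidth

Step 1 — Resonance condition Im(Z)=0 gives ω₀ = 1/√(LC).
Step 2 — ω₀ = 1/√(0.0243·6.96e-07) = 7689 rad/s.
Step 3 — f₀ = ω₀/(2π) = 1224 Hz.
Step 4 — Series Q: Q = ω₀L/R = 7689·0.0243/164 = 1.139.
Step 5 — 3dB bandwidth: Δω = ω₀/Q = 6749 rad/s; BW = Δω/(2π) = 1074 Hz.

(a) f₀ = 1224 Hz  (b) Q = 1.139  (c) BW = 1074 Hz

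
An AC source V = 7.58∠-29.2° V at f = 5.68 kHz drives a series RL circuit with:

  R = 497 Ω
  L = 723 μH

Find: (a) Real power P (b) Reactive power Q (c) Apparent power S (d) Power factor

Step 1 — Angular frequency: ω = 2π·f = 2π·5680 = 3.569e+04 rad/s.
Step 2 — Component impedances:
  R: Z = R = 497 Ω
  L: Z = jωL = j·3.569e+04·0.000723 = 0 + j25.8 Ω
Step 3 — Series combination: Z_total = R + L = 497 + j25.8 Ω = 497.7∠3.0° Ω.
Step 4 — Source phasor: V = 7.58∠-29.2° V = 6.617 - j3.698 V.
Step 5 — Current: I = V / Z = 0.01289 - j0.00811 A = 0.01523∠-32.2° A.
Step 6 — Complex power: S = V·I* = 0.1153 + j0.005986 VA.
Step 7 — Real power: P = Re(S) = 0.1153 W.
Step 8 — Reactive power: Q = Im(S) = 0.005986 VAR.
Step 9 — Apparent power: |S| = 0.1155 VA.
Step 10 — Power factor: PF = P/|S| = 0.9987 (lagging).

(a) P = 0.1153 W  (b) Q = 0.005986 VAR  (c) S = 0.1155 VA  (d) PF = 0.9987 (lagging)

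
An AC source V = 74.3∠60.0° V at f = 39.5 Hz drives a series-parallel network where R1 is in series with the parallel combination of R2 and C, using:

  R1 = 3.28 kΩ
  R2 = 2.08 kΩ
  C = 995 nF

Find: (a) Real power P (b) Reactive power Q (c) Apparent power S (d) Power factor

Step 1 — Angular frequency: ω = 2π·f = 2π·39.5 = 248.2 rad/s.
Step 2 — Component impedances:
  R1: Z = R = 3280 Ω
  R2: Z = R = 2080 Ω
  C: Z = 1/(jωC) = -j/(ω·C) = 0 - j4049 Ω
Step 3 — Parallel branch: R2 || C = 1/(1/R2 + 1/C) = 1646 - j845.4 Ω.
Step 4 — Series with R1: Z_total = R1 + (R2 || C) = 4926 - j845.4 Ω = 4998∠-9.7° Ω.
Step 5 — Source phasor: V = 74.3∠60.0° V = 37.15 + j64.35 V.
Step 6 — Current: I = V / Z = 0.005148 + j0.01395 A = 0.01487∠69.7° A.
Step 7 — Complex power: S = V·I* = 1.089 - j0.1868 VA.
Step 8 — Real power: P = Re(S) = 1.089 W.
Step 9 — Reactive power: Q = Im(S) = -0.1868 VAR.
Step 10 — Apparent power: |S| = 1.105 VA.
Step 11 — Power factor: PF = P/|S| = 0.9856 (leading).

(a) P = 1.089 W  (b) Q = -0.1868 VAR  (c) S = 1.105 VA  (d) PF = 0.9856 (leading)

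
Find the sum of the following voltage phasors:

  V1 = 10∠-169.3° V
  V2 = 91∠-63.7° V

Step 1 — Convert each phasor to rectangular form:
  V1 = 10·(cos(-169.3°) + j·sin(-169.3°)) = -9.826 - j1.857 V
  V2 = 91·(cos(-63.7°) + j·sin(-63.7°)) = 40.32 - j81.58 V
Step 2 — Sum components: V_total = 30.49 - j83.44 V.
Step 3 — Convert to polar: |V_total| = 88.83 V, ∠V_total = -69.9°.

V_total = 88.83∠-69.9° V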